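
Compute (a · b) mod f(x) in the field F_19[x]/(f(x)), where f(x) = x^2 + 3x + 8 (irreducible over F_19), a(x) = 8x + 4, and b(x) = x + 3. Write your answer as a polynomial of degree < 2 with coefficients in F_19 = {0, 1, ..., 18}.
a · b ≡ 4x + 5 (mod f(x))

Multiply in F_19[x]: a(x)·b(x) = (8x + 4)·(x + 3) = 8x^2 + 9x + 12. This has degree ≥ 2, so divide by f(x) over F_19: 8x^2 + 9x + 12 = (8)·(x^2 + 3x + 8) + (4x + 5). Hence a·b ≡ 4x + 5 (mod f). (F_19[x]/(f) is a field with 19^2 = 361 elements since f is irreducible of degree 2.)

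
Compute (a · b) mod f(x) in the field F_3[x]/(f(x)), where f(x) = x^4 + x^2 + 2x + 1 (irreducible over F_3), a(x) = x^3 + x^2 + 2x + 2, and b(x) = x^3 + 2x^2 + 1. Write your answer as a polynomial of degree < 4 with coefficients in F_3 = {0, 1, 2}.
a · b ≡ 2x^3 + x^2 + 2x + 2 (mod f(x))

Multiply in F_3[x]: a(x)·b(x) = (x^3 + x^2 + 2x + 2)·(x^3 + 2x^2 + 1) = x^6 + x^4 + x^3 + 2x^2 + 2x + 2. This has degree ≥ 4, so divide by f(x) over F_3: x^6 + x^4 + x^3 + 2x^2 + 2x + 2 = (x^2)·(x^4 + x^2 + 2x + 1) + (2x^3 + x^2 + 2x + 2). Hence a·b ≡ 2x^3 + x^2 + 2x + 2 (mod f). (F_3[x]/(f) is a field with 3^4 = 81 elements since f is irreducible of degree 4.)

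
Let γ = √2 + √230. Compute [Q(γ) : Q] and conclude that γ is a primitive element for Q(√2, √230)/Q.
[Q(γ) : Q] = 4 (equivalently, Q(γ) = Q(√2, √230))

Obviously Q(γ) ⊆ Q(√2, √230), and [Q(√2, √230):Q] = 4 (since 2, 230 are distinct squarefree integers > 1 with 460 not a perfect square). To show equality we compute the minimal polynomial of γ. From γ = √2 + √230: γ^2 = 2 + 2√(460) + 230 = 232 + 2√(460), so γ^2 - 232 = 2√(460); squaring, (γ^2 - 232)^2 = 4·460, i.e. γ^4 - 464γ^2 + 53824 - 1840 = 0, i.e. γ^4 - 464γ^2 + 51984 = 0. So γ is a root of x^4 - 464x^2 + 51984. This polynomial is irreducible over Q: it has no rational root (each ±√2 ± √230 is irrational), and any factorization into two quadratics over Q would force √(460) ∈ Q (pairing opposite roots) or √2, √230 ∈ Q (other pairings), all impossible. Hence [Q(γ):Q] = 4 = [Q(√2, √230):Q], so Q(γ) = Q(√2, √230).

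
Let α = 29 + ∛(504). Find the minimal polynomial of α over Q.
m_α(x) = x^3 - 87x^2 + 2523x - 24893

Set β = α - 29 = ∛(504), so β^3 = 504. Then (α - 29)^3 - 504 = 0, i.e. α is a root of g(x) = (x - 29)^3 - 504 = x^3 - 87x^2 + 2523x - 24893. Since g(x) = h(x - 29) where h(x) = x^3 - 504, and h is irreducible over Q (because 504 is not a perfect cube, so h has no rational root, and a monic cubic with no rational root is irreducible), g is also irreducible (irreducibility is preserved under the substitution x → x - 29). Hence m_α(x) = x^3 - 87x^2 + 2523x - 24893.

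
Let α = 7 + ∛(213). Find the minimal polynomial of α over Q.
m_α(x) = x^3 - 21x^2 + 147x - 556

Set β = α - 7 = ∛(213), so β^3 = 213. Then (α - 7)^3 - 213 = 0, i.e. α is a root of g(x) = (x - 7)^3 - 213 = x^3 - 21x^2 + 147x - 556. Since g(x) = h(x - 7) where h(x) = x^3 - 213, and h is irreducible over Q (because 213 is not a perfect cube, so h has no rational root, and a monic cubic with no rational root is irreducible), g is also irreducible (irreducibility is preserved under the substitution x → x - 7). Hence m_α(x) = x^3 - 21x^2 + 147x - 556.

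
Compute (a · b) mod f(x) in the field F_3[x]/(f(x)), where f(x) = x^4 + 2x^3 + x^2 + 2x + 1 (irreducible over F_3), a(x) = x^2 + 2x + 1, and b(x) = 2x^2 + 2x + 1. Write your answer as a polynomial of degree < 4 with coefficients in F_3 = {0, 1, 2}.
a · b ≡ 2x^3 + 2x^2 + 2 (mod f(x))

Multiply in F_3[x]: a(x)·b(x) = (x^2 + 2x + 1)·(2x^2 + 2x + 1) = 2x^4 + x^2 + x + 1. This has degree ≥ 4, so divide by f(x) over F_3: 2x^4 + x^2 + x + 1 = (2)·(x^4 + 2x^3 + x^2 + 2x + 1) + (2x^3 + 2x^2 + 2). Hence a·b ≡ 2x^3 + 2x^2 + 2 (mod f). (F_3[x]/(f) is a field with 3^4 = 81 elements since f is irreducible of degree 4.)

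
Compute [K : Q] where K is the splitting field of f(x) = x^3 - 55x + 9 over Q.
[K : Q] = 6

By the rational root test, any rational root of the monic integer polynomial f(x) = x^3 - 55x + 9 must be an integer dividing the constant term 9, i.e. one of ±{1, 3, 9}. Evaluating: f(1) = -45, f(-1) = 63, f(3) = -129, f(-3) = 147, f(9) = 243, f(-9) = -225; none is 0, so f has no rational root and is therefore irreducible over Q (a cubic with no linear factor over a field is irreducible). For an irreducible cubic, the Galois group is A_3 or S_3 according as the discriminant disc(f) = -4a^3 - 27b^2 = -4·(-55)^3 - 27·(9)^2 = 663313 is or is not a square in Q. Here disc(f) = 663313 is not a perfect square in Q, so the Galois group of f over Q is not contained in A_3 and must be all of S_3. The splitting field has degree |S_3| = 6 over Q, so [K : Q] = 6.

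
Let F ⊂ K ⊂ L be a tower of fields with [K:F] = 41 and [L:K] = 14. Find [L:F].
[L:F] = 574

The tower law says that for any tower of field extensions F ⊂ K ⊂ L with finite degrees, [L:F] = [L:K] · [K:F]. Here this gives [L:F] = 14 · 41 = 574.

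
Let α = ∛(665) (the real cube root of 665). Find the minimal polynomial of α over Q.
m_α(x) = x^3 - 665

α satisfies α^3 = 665, so x^3 - 665 annihilates α. By the rational root test, a rational root p/q (in lowest terms) of x^3 - 665 would satisfy p^3 = 665 q^3, forcing q = 1 and p^3 = 665; but 665 is not a perfect cube, contradiction. A monic cubic over Q with no rational root is irreducible (any nontrivial factorization would include a linear factor). Hence x^3 - 665 is the minimal polynomial of α, and in particular [Q(α):Q] = 3.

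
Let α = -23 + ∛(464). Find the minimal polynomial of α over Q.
m_α(x) = x^3 + 69x^2 + 1587x + 11703

Set β = α + 23 = ∛(464), so β^3 = 464. Then (α + 23)^3 - 464 = 0, i.e. α is a root of g(x) = (x + 23)^3 - 464 = x^3 + 69x^2 + 1587x + 11703. Since g(x) = h(x + 23) where h(x) = x^3 - 464, and h is irreducible over Q (because 464 is not a perfect cube, so h has no rational root, and a monic cubic with no rational root is irreducible), g is also irreducible (irreducibility is preserved under the substitution x → x + 23). Hence m_α(x) = x^3 + 69x^2 + 1587x + 11703.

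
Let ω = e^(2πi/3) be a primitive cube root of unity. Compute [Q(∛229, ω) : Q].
[Q(∛229, ω) : Q] = 6

[Q(∛229):Q] = 3 (min poly x^3 - 229, irreducible since 229 is not a perfect cube). [Q(ω):Q] = 2 (min poly x^2 + x + 1). Since Q(∛229) ⊂ R and ω ∉ R, we have ω ∉ Q(∛229), so x^2 + x + 1 remains irreducible over Q(∛229) and [Q(∛229, ω) : Q(∛229)] = 2. By the tower law, [Q(∛229, ω) : Q] = 3 · 2 = 6. (In fact Q(∛229, ω) is the splitting field of x^3 - 229 over Q.)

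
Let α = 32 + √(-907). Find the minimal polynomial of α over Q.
m_α(x) = x^2 - 64x + 1931

From α - 32 = √(-907), squaring gives (α - 32)^2 = -907, i.e. α^2 - 64α + 1024 = -907, so α^2 - 64α + 1931 = 0. The discriminant of x^2 - 64x + 1931 is (-64)^2 - 4·(1931) = 4096 - 7724 = -3628, and 4·(-907) is not a perfect square in Q since -907 is squarefree and ≠ 1. Hence x^2 - 64x + 1931 is irreducible over Q and is the minimal polynomial of α.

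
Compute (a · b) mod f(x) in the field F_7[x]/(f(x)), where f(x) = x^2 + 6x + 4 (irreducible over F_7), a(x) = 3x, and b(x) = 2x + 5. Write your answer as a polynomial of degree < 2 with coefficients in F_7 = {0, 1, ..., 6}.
a · b ≡ 4 (mod f(x))

Multiply in F_7[x]: a(x)·b(x) = (3x)·(2x + 5) = 6x^2 + x. This has degree ≥ 2, so divide by f(x) over F_7: 6x^2 + x = (6)·(x^2 + 6x + 4) + (4). Hence a·b ≡ 4 (mod f). (F_7[x]/(f) is a field with 7^2 = 49 elements since f is irreducible of degree 2.)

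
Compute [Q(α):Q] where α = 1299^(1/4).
[Q(α):Q] = 4

α is a root of x^4 - 1299. By Eisenstein's criterion at the prime p = 3 (which divides the constant term 1299 but p^2 = 9 does not, since 1299 is squarefree), x^4 - 1299 is irreducible over Q. Hence [Q(α):Q] = 4.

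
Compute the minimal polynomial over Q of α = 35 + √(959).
m_α(x) = x^2 - 70x + 266

From α - 35 = √(959), squaring gives (α - 35)^2 = 959, i.e. α^2 - 70α + 1225 = 959, so α^2 - 70α + 266 = 0. The discriminant of x^2 - 70x + 266 is (-70)^2 - 4·(266) = 4900 - 1064 = 3836, and 4·(959) is not a perfect square in Q since 959 is squarefree and ≠ 1. Hence x^2 - 70x + 266 is irreducible over Q and is the minimal polynomial of α.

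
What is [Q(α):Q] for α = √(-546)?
[Q(α):Q] = 2

[Q(α):Q] equals the degree of the minimal polynomial of α. Here α^2 = -546 and x^2 + 546 is irreducible (d = -546 is squarefree, ≠ 1, hence not a square), so deg(m_α) = 2. Thus [Q(α):Q] = 2.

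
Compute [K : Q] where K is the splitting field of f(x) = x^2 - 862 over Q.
[K : Q] = 2

f(x) = x^2 - 862 factors as (x - √862)(x + √862). The splitting field is K = Q(√862). Since 862 is squarefree and > 1, it is not a perfect square, so x^2 - 862 is irreducible over Q and [Q(√862) : Q] = 2. Hence [K : Q] = 2.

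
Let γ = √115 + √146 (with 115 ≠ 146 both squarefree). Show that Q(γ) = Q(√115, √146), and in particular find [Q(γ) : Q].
[Q(γ) : Q] = 4 (equivalently, Q(γ) = Q(√115, √146))

Obviously Q(γ) ⊆ Q(√115, √146), and [Q(√115, √146):Q] = 4 (since 115, 146 are distinct squarefree integers > 1 with 16790 not a perfect square). To show equality we compute the minimal polynomial of γ. From γ = √115 + √146: γ^2 = 115 + 2√(16790) + 146 = 261 + 2√(16790), so γ^2 - 261 = 2√(16790); squaring, (γ^2 - 261)^2 = 4·16790, i.e. γ^4 - 522γ^2 + 68121 - 67160 = 0, i.e. γ^4 - 522γ^2 + 961 = 0. So γ is a root of x^4 - 522x^2 + 961. This polynomial is irreducible over Q: it has no rational root (each ±√115 ± √146 is irrational), and any factorization into two quadratics over Q would force √(16790) ∈ Q (pairing opposite roots) or √115, √146 ∈ Q (other pairings), all impossible. Hence [Q(γ):Q] = 4 = [Q(√115, √146):Q], so Q(γ) = Q(√115, √146).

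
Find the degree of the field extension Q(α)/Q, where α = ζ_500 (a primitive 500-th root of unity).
[Q(α):Q] = 200

The minimal polynomial of ζ_500 over Q is the 500-th cyclotomic polynomial Φ_500(x), which is irreducible over Q and has degree φ(500) = 200. Hence [Q(α):Q] = φ(500) = 200.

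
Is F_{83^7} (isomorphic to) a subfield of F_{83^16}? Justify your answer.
No: F_{83^7} is not a subfield of F_{83^16}

F_{p^m} embeds in F_{p^n} iff m | n. Here 7 ∤ 16 (since 16 = 2·7 + 2 with remainder 2 ≠ 0), so F_{83^7} is not a subfield of F_{83^16}. Equivalently: if it were, the tower law would give 7 = [F_{83^7}:F_83] dividing [F_{83^16}:F_83] = 16, contradiction.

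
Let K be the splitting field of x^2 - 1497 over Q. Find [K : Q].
[K : Q] = 2

f(x) = x^2 - 1497 factors as (x - √1497)(x + √1497). The splitting field is K = Q(√1497). Since 1497 is squarefree and > 1, it is not a perfect square, so x^2 - 1497 is irreducible over Q and [Q(√1497) : Q] = 2. Hence [K : Q] = 2.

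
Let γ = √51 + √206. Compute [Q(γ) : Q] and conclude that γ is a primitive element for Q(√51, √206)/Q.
[Q(γ) : Q] = 4 (equivalently, Q(γ) = Q(√51, √206))

Obviously Q(γ) ⊆ Q(√51, √206), and [Q(√51, √206):Q] = 4 (since 51, 206 are distinct squarefree integers > 1 with 10506 not a perfect square). To show equality we compute the minimal polynomial of γ. From γ = √51 + √206: γ^2 = 51 + 2√(10506) + 206 = 257 + 2√(10506), so γ^2 - 257 = 2√(10506); squaring, (γ^2 - 257)^2 = 4·10506, i.e. γ^4 - 514γ^2 + 66049 - 42024 = 0, i.e. γ^4 - 514γ^2 + 24025 = 0. So γ is a root of x^4 - 514x^2 + 24025. This polynomial is irreducible over Q: it has no rational root (each ±√51 ± √206 is irrational), and any factorization into two quadratics over Q would force √(10506) ∈ Q (pairing opposite roots) or √51, √206 ∈ Q (other pairings), all impossible. Hence [Q(γ):Q] = 4 = [Q(√51, √206):Q], so Q(γ) = Q(√51, √206).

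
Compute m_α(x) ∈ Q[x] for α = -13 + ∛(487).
m_α(x) = x^3 + 39x^2 + 507x + 1710

Set β = α + 13 = ∛(487), so β^3 = 487. Then (α + 13)^3 - 487 = 0, i.e. α is a root of g(x) = (x + 13)^3 - 487 = x^3 + 39x^2 + 507x + 1710. Since g(x) = h(x + 13) where h(x) = x^3 - 487, and h is irreducible over Q (because 487 is not a perfect cube, so h has no rational root, and a monic cubic with no rational root is irreducible), g is also irreducible (irreducibility is preserved under the substitution x → x + 13). Hence m_α(x) = x^3 + 39x^2 + 507x + 1710.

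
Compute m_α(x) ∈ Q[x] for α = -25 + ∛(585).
m_α(x) = x^3 + 75x^2 + 1875x + 15040

Set β = α + 25 = ∛(585), so β^3 = 585. Then (α + 25)^3 - 585 = 0, i.e. α is a root of g(x) = (x + 25)^3 - 585 = x^3 + 75x^2 + 1875x + 15040. Since g(x) = h(x + 25) where h(x) = x^3 - 585, and h is irreducible over Q (because 585 is not a perfect cube, so h has no rational root, and a monic cubic with no rational root is irreducible), g is also irreducible (irreducibility is preserved under the substitution x → x + 25). Hence m_α(x) = x^3 + 75x^2 + 1875x + 15040.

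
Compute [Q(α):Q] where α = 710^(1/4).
[Q(α):Q] = 4

α is a root of x^4 - 710. By Eisenstein's criterion at the prime p = 2 (which divides the constant term 710 but p^2 = 4 does not, since 710 is squarefree), x^4 - 710 is irreducible over Q. Hence [Q(α):Q] = 4.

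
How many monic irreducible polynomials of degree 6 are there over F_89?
There are 82830096360 monic irreducible polynomials of degree 6 over F_89

Each element of F_{89^6} that lies in no proper subfield is a root of exactly one monic irreducible of degree 6 over F_89, and each such polynomial has 6 distinct roots in F_{89^6}. By Möbius inversion the count is N_89(6) = (1/6) Σ_{d|6} μ(6/d) · 89^d = (1/6)(μ(6)·89^1 + μ(3)·89^2 + μ(2)·89^3 + μ(1)·89^6) = 496980578160/6 = 82830096360.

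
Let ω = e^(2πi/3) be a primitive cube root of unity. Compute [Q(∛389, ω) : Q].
[Q(∛389, ω) : Q] = 6

[Q(∛389):Q] = 3 (min poly x^3 - 389, irreducible since 389 is not a perfect cube). [Q(ω):Q] = 2 (min poly x^2 + x + 1). Since Q(∛389) ⊂ R and ω ∉ R, we have ω ∉ Q(∛389), so x^2 + x + 1 remains irreducible over Q(∛389) and [Q(∛389, ω) : Q(∛389)] = 2. By the tower law, [Q(∛389, ω) : Q] = 3 · 2 = 6. (In fact Q(∛389, ω) is the splitting field of x^3 - 389 over Q.)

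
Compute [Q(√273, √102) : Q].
[Q(√273, √102) : Q] = 4

[Q(√273):Q] = 2 (min poly x^2 - 273, irreducible since 273 is squarefree > 1). For the top step, suppose √102 ∈ Q(√273), say √102 = c + d√273 with c, d ∈ Q. Squaring: 102 = c^2 + 273d^2 + 2cd√273. Since √273 ∉ Q this forces 2cd = 0. If d = 0 then √102 = c ∈ Q, contradicting 102 squarefree > 1. If c = 0 then 102 = 273d^2, so 273·102 = (273d)^2 is a perfect square in Q — but 273·102 = 27846 is not a perfect square (since 273 and 102 are distinct squarefree integers). Contradiction. Hence √102 ∉ Q(√273), so x^2 - 102 stays irreducible over Q(√273) and [Q(√273, √102) : Q(√273)] = 2. By the tower law, [Q(√273, √102) : Q] = 2 · 2 = 4.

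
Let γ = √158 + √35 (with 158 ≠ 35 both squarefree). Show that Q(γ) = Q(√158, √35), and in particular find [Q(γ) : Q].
[Q(γ) : Q] = 4 (equivalently, Q(γ) = Q(√158, √35))

Obviously Q(γ) ⊆ Q(√158, √35), and [Q(√158, √35):Q] = 4 (since 158, 35 are distinct squarefree integers > 1 with 5530 not a perfect square). To show equality we compute the minimal polynomial of γ. From γ = √158 + √35: γ^2 = 158 + 2√(5530) + 35 = 193 + 2√(5530), so γ^2 - 193 = 2√(5530); squaring, (γ^2 - 193)^2 = 4·5530, i.e. γ^4 - 386γ^2 + 37249 - 22120 = 0, i.e. γ^4 - 386γ^2 + 15129 = 0. So γ is a root of x^4 - 386x^2 + 15129. This polynomial is irreducible over Q: it has no rational root (each ±√158 ± √35 is irrational), and any factorization into two quadratics over Q would force √(5530) ∈ Q (pairing opposite roots) or √158, √35 ∈ Q (other pairings), all impossible. Hence [Q(γ):Q] = 4 = [Q(√158, √35):Q], so Q(γ) = Q(√158, √35).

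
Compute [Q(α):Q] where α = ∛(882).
[Q(α):Q] = 3

The minimal polynomial of α is x^3 - 882, irreducible over Q since 882 is not a perfect cube (so x^3 - 882 has no rational root). Hence [Q(α):Q] = deg(m_α) = 3.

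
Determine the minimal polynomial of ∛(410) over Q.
m_α(x) = x^3 - 410

α satisfies α^3 = 410, so x^3 - 410 annihilates α. By the rational root test, a rational root p/q (in lowest terms) of x^3 - 410 would satisfy p^3 = 410 q^3, forcing q = 1 and p^3 = 410; but 410 is not a perfect cube, contradiction. A monic cubic over Q with no rational root is irreducible (any nontrivial factorization would include a linear factor). Hence x^3 - 410 is the minimal polynomial of α, and in particular [Q(α):Q] = 3.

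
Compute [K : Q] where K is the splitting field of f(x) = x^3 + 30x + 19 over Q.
[K : Q] = 6

By the rational root test, any rational root of the monic integer polynomial f(x) = x^3 + 30x + 19 must be an integer dividing the constant term 19, i.e. one of ±{1, 19}. Evaluating: f(1) = 50, f(-1) = -12, f(19) = 7448, f(-19) = -7410; none is 0, so f has no rational root and is therefore irreducible over Q (a cubic with no linear factor over a field is irreducible). For an irreducible cubic, the Galois group is A_3 or S_3 according as the discriminant disc(f) = -4a^3 - 27b^2 = -4·(30)^3 - 27·(19)^2 = -117747 is or is not a square in Q. Here disc(f) = -117747 is not a perfect square in Q, so the Galois group of f over Q is not contained in A_3 and must be all of S_3. The splitting field has degree |S_3| = 6 over Q, so [K : Q] = 6.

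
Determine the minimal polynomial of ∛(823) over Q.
m_α(x) = x^3 - 823

α satisfies α^3 = 823, so x^3 - 823 annihilates α. By the rational root test, a rational root p/q (in lowest terms) of x^3 - 823 would satisfy p^3 = 823 q^3, forcing q = 1 and p^3 = 823; but 823 is not a perfect cube, contradiction. A monic cubic over Q with no rational root is irreducible (any nontrivial factorization would include a linear factor). Hence x^3 - 823 is the minimal polynomial of α, and in particular [Q(α):Q] = 3.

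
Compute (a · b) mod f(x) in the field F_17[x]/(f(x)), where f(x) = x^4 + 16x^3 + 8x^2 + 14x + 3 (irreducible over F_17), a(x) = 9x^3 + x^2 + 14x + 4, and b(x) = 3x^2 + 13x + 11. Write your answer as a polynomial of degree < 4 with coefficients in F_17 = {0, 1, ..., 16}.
a · b ≡ 11x^2 + 5x + 11 (mod f(x))

Multiply in F_17[x]: a(x)·b(x) = (9x^3 + x^2 + 14x + 4)·(3x^2 + 13x + 11) = 10x^5 + x^4 + x^3 + x^2 + 2x + 10. This has degree ≥ 4, so divide by f(x) over F_17: 10x^5 + x^4 + x^3 + x^2 + 2x + 10 = (10x + 11)·(x^4 + 16x^3 + 8x^2 + 14x + 3) + (11x^2 + 5x + 11). Hence a·b ≡ 11x^2 + 5x + 11 (mod f). (F_17[x]/(f) is a field with 17^4 = 83521 elements since f is irreducible of degree 4.)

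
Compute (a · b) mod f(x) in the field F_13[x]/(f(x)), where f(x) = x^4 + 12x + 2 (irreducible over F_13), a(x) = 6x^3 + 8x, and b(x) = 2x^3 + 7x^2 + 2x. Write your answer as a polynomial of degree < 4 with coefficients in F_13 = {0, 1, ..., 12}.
a · b ≡ 3x^3 + 8x^2 + 9x + 9 (mod f(x))

Multiply in F_13[x]: a(x)·b(x) = (6x^3 + 8x)·(2x^3 + 7x^2 + 2x) = 12x^6 + 3x^5 + 2x^4 + 4x^3 + 3x^2. This has degree ≥ 4, so divide by f(x) over F_13: 12x^6 + 3x^5 + 2x^4 + 4x^3 + 3x^2 = (12x^2 + 3x + 2)·(x^4 + 12x + 2) + (3x^3 + 8x^2 + 9x + 9). Hence a·b ≡ 3x^3 + 8x^2 + 9x + 9 (mod f). (F_13[x]/(f) is a field with 13^4 = 28561 elements since f is irreducible of degree 4.)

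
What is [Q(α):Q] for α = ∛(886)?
[Q(α):Q] = 3

The minimal polynomial of α is x^3 - 886, irreducible over Q since 886 is not a perfect cube (so x^3 - 886 has no rational root). Hence [Q(α):Q] = deg(m_α) = 3.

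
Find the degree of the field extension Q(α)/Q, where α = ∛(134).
[Q(α):Q] = 3

The minimal polynomial of α is x^3 - 134, irreducible over Q since 134 is not a perfect cube (so x^3 - 134 has no rational root). Hence [Q(α):Q] = deg(m_α) = 3.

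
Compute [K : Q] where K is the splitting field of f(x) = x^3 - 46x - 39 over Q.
[K : Q] = 6

By the rational root test, any rational root of the monic integer polynomial f(x) = x^3 - 46x - 39 must be an integer dividing the constant term -39, i.e. one of ±{1, 3, 13, 39}. Evaluating: f(1) = -84, f(-1) = 6, f(3) = -150, f(-3) = 72, f(13) = 1560, f(-13) = -1638, f(39) = 57486, f(-39) = -57564; none is 0, so f has no rational root and is therefore irreducible over Q (a cubic with no linear factor over a field is irreducible). For an irreducible cubic, the Galois group is A_3 or S_3 according as the discriminant disc(f) = -4a^3 - 27b^2 = -4·(-46)^3 - 27·(-39)^2 = 348277 is or is not a square in Q. Here disc(f) = 348277 is not a perfect square in Q, so the Galois group of f over Q is not contained in A_3 and must be all of S_3. The splitting field has degree |S_3| = 6 over Q, so [K : Q] = 6.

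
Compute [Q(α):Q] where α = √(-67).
[Q(α):Q] = 2

[Q(α):Q] equals the degree of the minimal polynomial of α. Here α^2 = -67 and x^2 + 67 is irreducible (d = -67 is squarefree, ≠ 1, hence not a square), so deg(m_α) = 2. Thus [Q(α):Q] = 2.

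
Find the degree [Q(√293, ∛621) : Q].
[Q(√293, ∛621) : Q] = 6

Let L = Q(√293, ∛621). Since Q(√293) ⊂ L and [Q(√293):Q] = 2, the tower law gives 2 | [L:Q]. Likewise Q(∛621) ⊂ L with [Q(∛621):Q] = 3 (because 621 is not a perfect cube), so 3 | [L:Q]. As gcd(2,3) = 1, [L:Q] is divisible by 6. Conversely L is generated over Q by √293 and ∛621, so [L:Q] ≤ 2·3 = 6. Therefore [Q(√293, ∛621) : Q] = 6.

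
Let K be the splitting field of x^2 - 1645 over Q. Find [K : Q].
[K : Q] = 2

f(x) = x^2 - 1645 factors as (x - √1645)(x + √1645). The splitting field is K = Q(√1645). Since 1645 is squarefree and > 1, it is not a perfect square, so x^2 - 1645 is irreducible over Q and [Q(√1645) : Q] = 2. Hence [K : Q] = 2.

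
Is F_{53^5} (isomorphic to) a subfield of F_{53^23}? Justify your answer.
No: F_{53^5} is not a subfield of F_{53^23}

F_{p^m} embeds in F_{p^n} iff m | n. Here 5 ∤ 23 (since 23 = 4·5 + 3 with remainder 3 ≠ 0), so F_{53^5} is not a subfield of F_{53^23}. Equivalently: if it were, the tower law would give 5 = [F_{53^5}:F_53] dividing [F_{53^23}:F_53] = 23, contradiction.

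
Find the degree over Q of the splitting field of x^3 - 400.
[K : Q] = 6

The roots of x^3 - 400 are ∛400, ω∛400, ω^2∛400 where ω = e^(2πi/3) is a primitive cube root of unity, so K = Q(∛400, ω). Now [Q(∛400):Q] = 3 (since 400 is not a perfect cube, x^3 - 400 is irreducible) and [Q(ω):Q] = 2. Both 2 and 3 divide [K:Q], and [K:Q] ≤ 3·2 = 6, so [K:Q] = 6. (Equivalently: Q(∛400) ⊂ R but ω ∉ R, so [K : Q(∛400)] = 2.)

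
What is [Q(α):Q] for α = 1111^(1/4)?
[Q(α):Q] = 4

α is a root of x^4 - 1111. By Eisenstein's criterion at the prime p = 11 (which divides the constant term 1111 but p^2 = 121 does not, since 1111 is squarefree), x^4 - 1111 is irreducible over Q. Hence [Q(α):Q] = 4.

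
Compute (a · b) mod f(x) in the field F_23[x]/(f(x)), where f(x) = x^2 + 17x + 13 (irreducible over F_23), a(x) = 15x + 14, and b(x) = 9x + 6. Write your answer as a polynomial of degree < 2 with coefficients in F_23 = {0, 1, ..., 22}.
a · b ≡ 14x + 8 (mod f(x))

Multiply in F_23[x]: a(x)·b(x) = (15x + 14)·(9x + 6) = 20x^2 + 9x + 15. This has degree ≥ 2, so divide by f(x) over F_23: 20x^2 + 9x + 15 = (20)·(x^2 + 17x + 13) + (14x + 8). Hence a·b ≡ 14x + 8 (mod f). (F_23[x]/(f) is a field with 23^2 = 529 elements since f is irreducible of degree 2.)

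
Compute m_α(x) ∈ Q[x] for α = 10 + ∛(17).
m_α(x) = x^3 - 30x^2 + 300x - 1017

Set β = α - 10 = ∛(17), so β^3 = 17. Then (α - 10)^3 - 17 = 0, i.e. α is a root of g(x) = (x - 10)^3 - 17 = x^3 - 30x^2 + 300x - 1017. Since g(x) = h(x - 10) where h(x) = x^3 - 17, and h is irreducible over Q (because 17 is not a perfect cube, so h has no rational root, and a monic cubic with no rational root is irreducible), g is also irreducible (irreducibility is preserved under the substitution x → x - 10). Hence m_α(x) = x^3 - 30x^2 + 300x - 1017.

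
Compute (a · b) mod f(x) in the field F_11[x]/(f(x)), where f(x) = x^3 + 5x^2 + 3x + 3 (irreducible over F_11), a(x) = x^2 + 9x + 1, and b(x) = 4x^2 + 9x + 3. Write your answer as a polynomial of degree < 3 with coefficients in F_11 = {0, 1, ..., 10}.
a · b ≡ 6x^2 + 4x + 5 (mod f(x))

Multiply in F_11[x]: a(x)·b(x) = (x^2 + 9x + 1)·(4x^2 + 9x + 3) = 4x^4 + x^3 + 3x + 3. This has degree ≥ 3, so divide by f(x) over F_11: 4x^4 + x^3 + 3x + 3 = (4x + 3)·(x^3 + 5x^2 + 3x + 3) + (6x^2 + 4x + 5). Hence a·b ≡ 6x^2 + 4x + 5 (mod f). (F_11[x]/(f) is a field with 11^3 = 1331 elements since f is irreducible of degree 3.)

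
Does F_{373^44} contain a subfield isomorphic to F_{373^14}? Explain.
No: F_{373^14} is not a subfield of F_{373^44}

F_{p^m} embeds in F_{p^n} iff m | n. Here 14 ∤ 44 (since 44 = 3·14 + 2 with remainder 2 ≠ 0), so F_{373^14} is not a subfield of F_{373^44}. Equivalently: if it were, the tower law would give 14 = [F_{373^14}:F_373] dividing [F_{373^44}:F_373] = 44, contradiction.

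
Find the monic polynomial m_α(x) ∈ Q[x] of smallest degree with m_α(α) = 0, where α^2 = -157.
m_α(x) = x^2 + 157

α satisfies α^2 + 157 = 0, so x^2 + 157 annihilates α. Since d = -157 is squarefree and ≠ 1, it is not a perfect square in Q, so x^2 + 157 has no rational root and is therefore irreducible over Q (a degree-2 polynomial over a field is irreducible iff it has no root). Hence m_α(x) = x^2 + 157.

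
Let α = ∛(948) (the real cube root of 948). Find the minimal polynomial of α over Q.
m_α(x) = x^3 - 948

α satisfies α^3 = 948, so x^3 - 948 annihilates α. By the rational root test, a rational root p/q (in lowest terms) of x^3 - 948 would satisfy p^3 = 948 q^3, forcing q = 1 and p^3 = 948; but 948 is not a perfect cube, contradiction. A monic cubic over Q with no rational root is irreducible (any nontrivial factorization would include a linear factor). Hence x^3 - 948 is the minimal polynomial of α, and in particular [Q(α):Q] = 3.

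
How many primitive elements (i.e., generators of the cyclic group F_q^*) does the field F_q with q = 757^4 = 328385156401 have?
There are φ(328385156400) = 73365626880 primitive elements

F_q^* is cyclic of order q - 1 = 328385156400. A cyclic group of order m has exactly φ(m) generators. Here m = 328385156400 = 2^4 · 3^3 · 5^2 · 7 · 73 · 157 · 379, so the number of primitive elements is φ(328385156400) = 73365626880.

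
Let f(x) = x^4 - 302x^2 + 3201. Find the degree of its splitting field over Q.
[K : Q] = 4

Solving the quadratic in x^2: x^2 = (302 ± √(302^2 - 4·3201))/2 = (302 ± √78400)/2 = (302 ± 280)/2, giving x^2 = 291 or x^2 = 11. So f(x) = (x^2 - 291)(x^2 - 11) and the roots of f are ±√291, ±√11. Hence the splitting field is K = Q(√291, √11). Since 291 and 11 are distinct squarefree integers > 1, their product 3201 is not a perfect square, so √11 ∉ Q(√291). By the tower law [K:Q] = [Q(√291,√11):Q(√291)] · [Q(√291):Q] = 2 · 2 = 4.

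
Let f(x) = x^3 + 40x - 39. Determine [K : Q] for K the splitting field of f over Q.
[K : Q] = 6

By the rational root test, any rational root of the monic integer polynomial f(x) = x^3 + 40x - 39 must be an integer dividing the constant term -39, i.e. one of ±{1, 3, 13, 39}. Evaluating: f(1) = 2, f(-1) = -80, f(3) = 108, f(-3) = -186, f(13) = 2678, f(-13) = -2756, f(39) = 60840, f(-39) = -60918; none is 0, so f has no rational root and is therefore irreducible over Q (a cubic with no linear factor over a field is irreducible). For an irreducible cubic, the Galois group is A_3 or S_3 according as the discriminant disc(f) = -4a^3 - 27b^2 = -4·(40)^3 - 27·(-39)^2 = -297067 is or is not a square in Q. Here disc(f) = -297067 is not a perfect square in Q, so the Galois group of f over Q is not contained in A_3 and must be all of S_3. The splitting field has degree |S_3| = 6 over Q, so [K : Q] = 6.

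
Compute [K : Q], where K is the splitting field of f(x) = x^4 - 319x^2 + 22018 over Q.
[K : Q] = 4

Solving the quadratic in x^2: x^2 = (319 ± √(319^2 - 4·22018))/2 = (319 ± √13689)/2 = (319 ± 117)/2, giving x^2 = 101 or x^2 = 218. So f(x) = (x^2 - 101)(x^2 - 218) and the roots of f are ±√101, ±√218. Hence the splitting field is K = Q(√101, √218). Since 101 and 218 are distinct squarefree integers > 1, their product 22018 is not a perfect square, so √218 ∉ Q(√101). By the tower law [K:Q] = [Q(√101,√218):Q(√101)] · [Q(√101):Q] = 2 · 2 = 4.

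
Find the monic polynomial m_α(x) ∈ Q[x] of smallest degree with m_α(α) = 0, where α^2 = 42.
m_α(x) = x^2 - 42

α satisfies α^2 - 42 = 0, so x^2 - 42 annihilates α. Since d = 42 is squarefree and ≠ 1, it is not a perfect square in Q, so x^2 - 42 has no rational root and is therefore irreducible over Q (a degree-2 polynomial over a field is irreducible iff it has no root). Hence m_α(x) = x^2 - 42.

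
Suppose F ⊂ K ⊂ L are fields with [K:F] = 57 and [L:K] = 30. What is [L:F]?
[L:F] = 1710

The tower law says that for any tower of field extensions F ⊂ K ⊂ L with finite degrees, [L:F] = [L:K] · [K:F]. Here this gives [L:F] = 30 · 57 = 1710.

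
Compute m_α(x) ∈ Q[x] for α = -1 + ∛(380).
m_α(x) = x^3 + 3x^2 + 3x - 379

Set β = α + 1 = ∛(380), so β^3 = 380. Then (α + 1)^3 - 380 = 0, i.e. α is a root of g(x) = (x + 1)^3 - 380 = x^3 + 3x^2 + 3x - 379. Since g(x) = h(x + 1) where h(x) = x^3 - 380, and h is irreducible over Q (because 380 is not a perfect cube, so h has no rational root, and a monic cubic with no rational root is irreducible), g is also irreducible (irreducibility is preserved under the substitution x → x + 1). Hence m_α(x) = x^3 + 3x^2 + 3x - 379.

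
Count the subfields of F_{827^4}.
F_{827^4} has 3 subfields

The subfields of F_{p^n} are exactly the fields F_{p^d} for d | n (each is the fixed field of the unique index-d subgroup of Gal(F_{p^n}/F_p) ≅ Z/nZ). The divisors of n = 4 are {1, 2, 4}, giving 3 subfields: F_{827^1}, F_{827^2}, F_{827^4}.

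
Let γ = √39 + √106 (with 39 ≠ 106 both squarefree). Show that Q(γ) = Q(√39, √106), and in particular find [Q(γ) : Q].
[Q(γ) : Q] = 4 (equivalently, Q(γ) = Q(√39, √106))

Obviously Q(γ) ⊆ Q(√39, √106), and [Q(√39, √106):Q] = 4 (since 39, 106 are distinct squarefree integers > 1 with 4134 not a perfect square). To show equality we compute the minimal polynomial of γ. From γ = √39 + √106: γ^2 = 39 + 2√(4134) + 106 = 145 + 2√(4134), so γ^2 - 145 = 2√(4134); squaring, (γ^2 - 145)^2 = 4·4134, i.e. γ^4 - 290γ^2 + 21025 - 16536 = 0, i.e. γ^4 - 290γ^2 + 4489 = 0. So γ is a root of x^4 - 290x^2 + 4489. This polynomial is irreducible over Q: it has no rational root (each ±√39 ± √106 is irrational), and any factorization into two quadratics over Q would force √(4134) ∈ Q (pairing opposite roots) or √39, √106 ∈ Q (other pairings), all impossible. Hence [Q(γ):Q] = 4 = [Q(√39, √106):Q], so Q(γ) = Q(√39, √106).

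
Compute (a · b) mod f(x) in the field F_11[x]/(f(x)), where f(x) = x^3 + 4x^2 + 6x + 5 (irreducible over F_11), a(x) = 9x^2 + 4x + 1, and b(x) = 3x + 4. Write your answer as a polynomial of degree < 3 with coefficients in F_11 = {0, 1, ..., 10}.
a · b ≡ 6x^2 + 1 (mod f(x))

Multiply in F_11[x]: a(x)·b(x) = (9x^2 + 4x + 1)·(3x + 4) = 5x^3 + 4x^2 + 8x + 4. This has degree ≥ 3, so divide by f(x) over F_11: 5x^3 + 4x^2 + 8x + 4 = (5)·(x^3 + 4x^2 + 6x + 5) + (6x^2 + 1). Hence a·b ≡ 6x^2 + 1 (mod f). (F_11[x]/(f) is a field with 11^3 = 1331 elements since f is irreducible of degree 3.)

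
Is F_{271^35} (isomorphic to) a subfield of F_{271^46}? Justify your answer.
No: F_{271^35} is not a subfield of F_{271^46}

F_{p^m} embeds in F_{p^n} iff m | n. Here 35 ∤ 46 (since 46 = 1·35 + 11 with remainder 11 ≠ 0), so F_{271^35} is not a subfield of F_{271^46}. Equivalently: if it were, the tower law would give 35 = [F_{271^35}:F_271] dividing [F_{271^46}:F_271] = 46, contradiction.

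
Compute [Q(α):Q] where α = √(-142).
[Q(α):Q] = 2

[Q(α):Q] equals the degree of the minimal polynomial of α. Here α^2 = -142 and x^2 + 142 is irreducible (d = -142 is squarefree, ≠ 1, hence not a square), so deg(m_α) = 2. Thus [Q(α):Q] = 2.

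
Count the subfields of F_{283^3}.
F_{283^3} has 2 subfields

The subfields of F_{p^n} are exactly the fields F_{p^d} for d | n (each is the fixed field of the unique index-d subgroup of Gal(F_{p^n}/F_p) ≅ Z/nZ). The divisors of n = 3 are {1, 3}, giving 2 subfields: F_{283^1}, F_{283^3}.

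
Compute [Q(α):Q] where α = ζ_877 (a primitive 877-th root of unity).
[Q(α):Q] = 876

The minimal polynomial of ζ_877 over Q is the 877-th cyclotomic polynomial Φ_877(x), which is irreducible over Q and has degree φ(877) = 876. Hence [Q(α):Q] = φ(877) = 876.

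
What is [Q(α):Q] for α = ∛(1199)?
[Q(α):Q] = 3

The minimal polynomial of α is x^3 - 1199, irreducible over Q since 1199 is not a perfect cube (so x^3 - 1199 has no rational root). Hence [Q(α):Q] = deg(m_α) = 3.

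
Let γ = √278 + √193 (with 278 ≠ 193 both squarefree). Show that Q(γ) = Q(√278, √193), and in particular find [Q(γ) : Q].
[Q(γ) : Q] = 4 (equivalently, Q(γ) = Q(√278, √193))

Obviously Q(γ) ⊆ Q(√278, √193), and [Q(√278, √193):Q] = 4 (since 278, 193 are distinct squarefree integers > 1 with 53654 not a perfect square). To show equality we compute the minimal polynomial of γ. From γ = √278 + √193: γ^2 = 278 + 2√(53654) + 193 = 471 + 2√(53654), so γ^2 - 471 = 2√(53654); squaring, (γ^2 - 471)^2 = 4·53654, i.e. γ^4 - 942γ^2 + 221841 - 214616 = 0, i.e. γ^4 - 942γ^2 + 7225 = 0. So γ is a root of x^4 - 942x^2 + 7225. This polynomial is irreducible over Q: it has no rational root (each ±√278 ± √193 is irrational), and any factorization into two quadratics over Q would force √(53654) ∈ Q (pairing opposite roots) or √278, √193 ∈ Q (other pairings), all impossible. Hence [Q(γ):Q] = 4 = [Q(√278, √193):Q], so Q(γ) = Q(√278, √193).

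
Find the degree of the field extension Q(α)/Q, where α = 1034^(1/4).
[Q(α):Q] = 4

α is a root of x^4 - 1034. By Eisenstein's criterion at the prime p = 2 (which divides the constant term 1034 but p^2 = 4 does not, since 1034 is squarefree), x^4 - 1034 is irreducible over Q. Hence [Q(α):Q] = 4.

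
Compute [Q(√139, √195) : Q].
[Q(√139, √195) : Q] = 4

[Q(√139):Q] = 2 (min poly x^2 - 139, irreducible since 139 is squarefree > 1). For the top step, suppose √195 ∈ Q(√139), say √195 = c + d√139 with c, d ∈ Q. Squaring: 195 = c^2 + 139d^2 + 2cd√139. Since √139 ∉ Q this forces 2cd = 0. If d = 0 then √195 = c ∈ Q, contradicting 195 squarefree > 1. If c = 0 then 195 = 139d^2, so 139·195 = (139d)^2 is a perfect square in Q — but 139·195 = 27105 is not a perfect square (since 139 and 195 are distinct squarefree integers). Contradiction. Hence √195 ∉ Q(√139), so x^2 - 195 stays irreducible over Q(√139) and [Q(√139, √195) : Q(√139)] = 2. By the tower law, [Q(√139, √195) : Q] = 2 · 2 = 4.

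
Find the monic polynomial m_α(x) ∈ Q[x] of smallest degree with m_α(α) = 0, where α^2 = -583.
m_α(x) = x^2 + 583

α satisfies α^2 + 583 = 0, so x^2 + 583 annihilates α. Since d = -583 is squarefree and ≠ 1, it is not a perfect square in Q, so x^2 + 583 has no rational root and is therefore irreducible over Q (a degree-2 polynomial over a field is irreducible iff it has no root). Hence m_α(x) = x^2 + 583.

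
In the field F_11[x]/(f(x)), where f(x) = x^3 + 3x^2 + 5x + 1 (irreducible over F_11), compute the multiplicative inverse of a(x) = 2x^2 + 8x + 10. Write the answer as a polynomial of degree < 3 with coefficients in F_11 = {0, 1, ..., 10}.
a(x)^(-1) ≡ 10x^2 + 4x + 4 (mod f(x))

Since f is irreducible over F_11, F_11[x]/(f) is a field and a(x) ≠ 0 has an inverse. Apply the extended Euclidean algorithm to f(x) and a(x) in F_11[x]: f(x) = (6x + 5)·a(x) + (4x + 6);  a(x) = (6x + 4)·(4x + 6) + (8). The last nonzero remainder is the constant 8 = gcd(f, a) in F_11. Back-substituting through the division chain expresses 8 = s(x)·a(x) + t(x)·f(x) with s(x) ≡ 3x^2 + 10x + 10 (mod f), so (3x^2 + 10x + 10)·a(x) ≡ 8 (mod f). Multiplying by 8^(-1) ≡ 7 in F_11 gives a(x)^(-1) ≡ 7·(3x^2 + 10x + 10) ≡ 10x^2 + 4x + 4 (mod f). Check: (2x^2 + 8x + 10)·(10x^2 + 4x + 4) = 9x^4 + 8x^2 + 6x + 7 ≡ 1 (mod x^3 + 3x^2 + 5x + 1).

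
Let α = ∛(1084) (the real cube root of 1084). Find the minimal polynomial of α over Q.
m_α(x) = x^3 - 1084

α satisfies α^3 = 1084, so x^3 - 1084 annihilates α. By the rational root test, a rational root p/q (in lowest terms) of x^3 - 1084 would satisfy p^3 = 1084 q^3, forcing q = 1 and p^3 = 1084; but 1084 is not a perfect cube, contradiction. A monic cubic over Q with no rational root is irreducible (any nontrivial factorization would include a linear factor). Hence x^3 - 1084 is the minimal polynomial of α, and in particular [Q(α):Q] = 3.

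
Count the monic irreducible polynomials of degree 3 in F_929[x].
There are 267254720 monic irreducible polynomials of degree 3 over F_929

Each element of F_{929^3} that lies in no proper subfield is a root of exactly one monic irreducible of degree 3 over F_929, and each such polynomial has 3 distinct roots in F_{929^3}. By Möbius inversion the count is N_929(3) = (1/3) Σ_{d|3} μ(3/d) · 929^d = (1/3)(μ(3)·929^1 + μ(1)·929^3) = 801764160/3 = 267254720.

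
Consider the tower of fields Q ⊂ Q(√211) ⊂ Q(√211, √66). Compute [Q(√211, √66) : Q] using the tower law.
[Q(√211, √66) : Q] = 4

[Q(√211):Q] = 2 (min poly x^2 - 211, irreducible since 211 is squarefree > 1). For the top step, suppose √66 ∈ Q(√211), say √66 = c + d√211 with c, d ∈ Q. Squaring: 66 = c^2 + 211d^2 + 2cd√211. Since √211 ∉ Q this forces 2cd = 0. If d = 0 then √66 = c ∈ Q, contradicting 66 squarefree > 1. If c = 0 then 66 = 211d^2, so 211·66 = (211d)^2 is a perfect square in Q — but 211·66 = 13926 is not a perfect square (since 211 and 66 are distinct squarefree integers). Contradiction. Hence √66 ∉ Q(√211), so x^2 - 66 stays irreducible over Q(√211) and [Q(√211, √66) : Q(√211)] = 2. By the tower law, [Q(√211, √66) : Q] = 2 · 2 = 4.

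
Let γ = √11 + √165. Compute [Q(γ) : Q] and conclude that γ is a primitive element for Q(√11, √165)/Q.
[Q(γ) : Q] = 4 (equivalently, Q(γ) = Q(√11, √165))

Obviously Q(γ) ⊆ Q(√11, √165), and [Q(√11, √165):Q] = 4 (since 11, 165 are distinct squarefree integers > 1 with 1815 not a perfect square). To show equality we compute the minimal polynomial of γ. From γ = √11 + √165: γ^2 = 11 + 2√(1815) + 165 = 176 + 2√(1815), so γ^2 - 176 = 2√(1815); squaring, (γ^2 - 176)^2 = 4·1815, i.e. γ^4 - 352γ^2 + 30976 - 7260 = 0, i.e. γ^4 - 352γ^2 + 23716 = 0. So γ is a root of x^4 - 352x^2 + 23716. This polynomial is irreducible over Q: it has no rational root (each ±√11 ± √165 is irrational), and any factorization into two quadratics over Q would force √(1815) ∈ Q (pairing opposite roots) or √11, √165 ∈ Q (other pairings), all impossible. Hence [Q(γ):Q] = 4 = [Q(√11, √165):Q], so Q(γ) = Q(√11, √165).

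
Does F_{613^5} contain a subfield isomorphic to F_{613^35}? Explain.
No: F_{613^35} is not a subfield of F_{613^5}

F_{p^m} embeds in F_{p^n} iff m | n. Here 35 ∤ 5 (since 5 = 0·35 + 5 with remainder 5 ≠ 0), so F_{613^35} is not a subfield of F_{613^5}. Equivalently: if it were, the tower law would give 35 = [F_{613^35}:F_613] dividing [F_{613^5}:F_613] = 5, contradiction.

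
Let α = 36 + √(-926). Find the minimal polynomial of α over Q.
m_α(x) = x^2 - 72x + 2222

From α - 36 = √(-926), squaring gives (α - 36)^2 = -926, i.e. α^2 - 72α + 1296 = -926, so α^2 - 72α + 2222 = 0. The discriminant of x^2 - 72x + 2222 is (-72)^2 - 4·(2222) = 5184 - 8888 = -3704, and 4·(-926) is not a perfect square in Q since -926 is squarefree and ≠ 1. Hence x^2 - 72x + 2222 is irreducible over Q and is the minimal polynomial of α.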